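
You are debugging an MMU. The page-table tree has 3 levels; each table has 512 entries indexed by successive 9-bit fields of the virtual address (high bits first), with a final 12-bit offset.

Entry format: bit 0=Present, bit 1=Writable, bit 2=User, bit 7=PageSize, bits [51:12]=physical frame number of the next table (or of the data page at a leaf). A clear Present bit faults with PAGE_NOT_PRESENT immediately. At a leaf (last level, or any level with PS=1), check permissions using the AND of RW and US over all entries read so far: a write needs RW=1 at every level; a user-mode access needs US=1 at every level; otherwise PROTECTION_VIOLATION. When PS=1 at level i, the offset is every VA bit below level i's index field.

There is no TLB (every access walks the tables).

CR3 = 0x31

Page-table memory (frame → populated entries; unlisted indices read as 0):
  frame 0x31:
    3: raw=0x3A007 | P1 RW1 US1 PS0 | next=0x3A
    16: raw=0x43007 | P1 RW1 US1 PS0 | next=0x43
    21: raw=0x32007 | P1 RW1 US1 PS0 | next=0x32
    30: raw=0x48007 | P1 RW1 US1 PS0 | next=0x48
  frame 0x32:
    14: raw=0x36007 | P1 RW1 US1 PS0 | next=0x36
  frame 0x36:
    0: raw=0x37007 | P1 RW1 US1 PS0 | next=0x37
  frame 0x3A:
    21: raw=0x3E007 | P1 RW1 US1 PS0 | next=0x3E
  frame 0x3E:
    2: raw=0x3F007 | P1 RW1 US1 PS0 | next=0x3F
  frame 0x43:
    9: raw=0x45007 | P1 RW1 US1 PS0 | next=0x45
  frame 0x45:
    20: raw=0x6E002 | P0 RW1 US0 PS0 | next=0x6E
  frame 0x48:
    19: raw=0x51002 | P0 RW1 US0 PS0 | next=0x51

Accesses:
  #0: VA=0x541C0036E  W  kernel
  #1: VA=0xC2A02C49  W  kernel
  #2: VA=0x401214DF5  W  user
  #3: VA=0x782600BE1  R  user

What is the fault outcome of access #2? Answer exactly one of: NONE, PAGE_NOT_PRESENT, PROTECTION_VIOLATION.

Walk each access:
#0 VA=0x541C0036E (w,kernel):
  lvl0: tbl 0x31, slot 21 ⇒ 0x32007 (P1/RW1/US1/PS0)
  lvl1: tbl 0x32, slot 14 ⇒ 0x36007 (P1/RW1/US1/PS0)
  lvl2: tbl 0x36, slot 0 ⇒ 0x37007 (P1/RW1/US1/PS0)
  ⇒ phys 0x3736E  [3 reads]
#1 VA=0xC2A02C49 (w,kernel):
  lvl0: tbl 0x31, slot 3 ⇒ 0x3A007 (P1/RW1/US1/PS0)
  lvl1: tbl 0x3A, slot 21 ⇒ 0x3E007 (P1/RW1/US1/PS0)
  lvl2: tbl 0x3E, slot 2 ⇒ 0x3F007 (P1/RW1/US1/PS0)
  ⇒ phys 0x3FC49  [3 reads]
#2 VA=0x401214DF5 (w,user):
  lvl0: tbl 0x31, slot 16 ⇒ 0x43007 (P1/RW1/US1/PS0)
  lvl1: tbl 0x43, slot 9 ⇒ 0x45007 (P1/RW1/US1/PS0)
  lvl2: tbl 0x45, slot 20 ⇒ 0x6E002 (P0/RW1/US0/PS0)
  ⇒ fault: PAGE_NOT_PRESENT  — 3 lookups
#3 VA=0x782600BE1 (r,user):
  lvl0: tbl 0x31, slot 30 ⇒ 0x48007 (P1/RW1/US1/PS0)
  lvl1: tbl 0x48, slot 19 ⇒ 0x51002 (P0/RW1/US0/PS0)
  ⇒ fault: PAGE_NOT_PRESENT  — 2 lookups

Access #2 fault: PAGE_NOT_PRESENT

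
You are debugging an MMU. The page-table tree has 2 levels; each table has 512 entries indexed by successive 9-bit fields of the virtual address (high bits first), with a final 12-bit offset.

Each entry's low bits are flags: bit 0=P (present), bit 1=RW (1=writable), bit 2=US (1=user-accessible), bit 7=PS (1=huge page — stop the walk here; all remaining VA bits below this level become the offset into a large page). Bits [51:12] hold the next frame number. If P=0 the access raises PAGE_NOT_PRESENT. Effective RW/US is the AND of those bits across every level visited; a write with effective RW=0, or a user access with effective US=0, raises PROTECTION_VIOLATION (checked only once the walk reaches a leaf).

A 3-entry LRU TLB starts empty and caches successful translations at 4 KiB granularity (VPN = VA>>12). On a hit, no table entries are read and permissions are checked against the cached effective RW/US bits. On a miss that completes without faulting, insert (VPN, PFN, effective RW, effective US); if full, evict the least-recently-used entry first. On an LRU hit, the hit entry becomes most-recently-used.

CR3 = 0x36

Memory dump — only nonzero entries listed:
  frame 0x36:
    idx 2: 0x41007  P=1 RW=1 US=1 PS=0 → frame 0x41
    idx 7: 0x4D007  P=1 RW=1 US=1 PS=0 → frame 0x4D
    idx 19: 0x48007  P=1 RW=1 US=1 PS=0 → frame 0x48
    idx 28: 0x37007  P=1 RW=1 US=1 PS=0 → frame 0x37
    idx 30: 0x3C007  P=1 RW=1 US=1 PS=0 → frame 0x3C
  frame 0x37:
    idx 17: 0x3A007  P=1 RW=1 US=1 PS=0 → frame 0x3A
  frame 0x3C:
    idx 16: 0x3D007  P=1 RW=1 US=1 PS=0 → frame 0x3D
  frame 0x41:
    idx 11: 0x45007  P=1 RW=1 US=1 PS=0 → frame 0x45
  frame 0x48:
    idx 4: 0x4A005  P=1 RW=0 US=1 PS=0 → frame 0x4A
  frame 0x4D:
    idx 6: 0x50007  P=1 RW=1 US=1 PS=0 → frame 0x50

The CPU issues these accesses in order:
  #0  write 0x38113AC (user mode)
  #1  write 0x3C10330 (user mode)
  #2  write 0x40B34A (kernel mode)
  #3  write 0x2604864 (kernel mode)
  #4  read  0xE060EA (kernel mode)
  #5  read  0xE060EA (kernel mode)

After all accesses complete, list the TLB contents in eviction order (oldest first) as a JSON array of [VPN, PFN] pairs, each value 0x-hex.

Per-access translation:
#0 VA=0x38113AC (w,user):
  [0] read 0x36 idx=28: raw=0x37007 flags P=1 W=1 U=1 S=0
  [1] read 0x37 idx=17: raw=0x3A007 flags P=1 W=1 U=1 S=0
  ✓ 0x3A3AC  — 2 lookups
#1 VA=0x3C10330 (w,user):
  [0] read 0x36 idx=30: raw=0x3C007 flags P=1 W=1 U=1 S=0
  [1] read 0x3C idx=16: raw=0x3D007 flags P=1 W=1 U=1 S=0
  ✓ 0x3D330  — 2 lookups
#2 VA=0x40B34A (w,kernel):
  [0] read 0x36 idx=2: raw=0x41007 flags P=1 W=1 U=1 S=0
  [1] read 0x41 idx=11: raw=0x45007 flags P=1 W=1 U=1 S=0
  ✓ 0x4534A  — 2 lookups
#3 VA=0x2604864 (w,kernel):
  [0] read 0x36 idx=19: raw=0x48007 flags P=1 W=1 U=1 S=0
  [1] read 0x48 idx=4: raw=0x4A005 flags P=1 W=0 U=1 S=0
  ✗ PROTECTION_VIOLATION  [2 reads]
#4 VA=0xE060EA (r,kernel):
  [0] read 0x36 idx=7: raw=0x4D007 flags P=1 W=1 U=1 S=0
  [1] read 0x4D idx=6: raw=0x50007 flags P=1 W=1 U=1 S=0
  ✓ 0x500EA  — 2 lookups
#5 VA=0xE060EA (r,kernel):
  TLB hit vpn=0xE06 → PA=0x500EA

TLB: [["0x3C10", "0x3D"], ["0x40B", "0x45"], ["0xE06", "0x50"]]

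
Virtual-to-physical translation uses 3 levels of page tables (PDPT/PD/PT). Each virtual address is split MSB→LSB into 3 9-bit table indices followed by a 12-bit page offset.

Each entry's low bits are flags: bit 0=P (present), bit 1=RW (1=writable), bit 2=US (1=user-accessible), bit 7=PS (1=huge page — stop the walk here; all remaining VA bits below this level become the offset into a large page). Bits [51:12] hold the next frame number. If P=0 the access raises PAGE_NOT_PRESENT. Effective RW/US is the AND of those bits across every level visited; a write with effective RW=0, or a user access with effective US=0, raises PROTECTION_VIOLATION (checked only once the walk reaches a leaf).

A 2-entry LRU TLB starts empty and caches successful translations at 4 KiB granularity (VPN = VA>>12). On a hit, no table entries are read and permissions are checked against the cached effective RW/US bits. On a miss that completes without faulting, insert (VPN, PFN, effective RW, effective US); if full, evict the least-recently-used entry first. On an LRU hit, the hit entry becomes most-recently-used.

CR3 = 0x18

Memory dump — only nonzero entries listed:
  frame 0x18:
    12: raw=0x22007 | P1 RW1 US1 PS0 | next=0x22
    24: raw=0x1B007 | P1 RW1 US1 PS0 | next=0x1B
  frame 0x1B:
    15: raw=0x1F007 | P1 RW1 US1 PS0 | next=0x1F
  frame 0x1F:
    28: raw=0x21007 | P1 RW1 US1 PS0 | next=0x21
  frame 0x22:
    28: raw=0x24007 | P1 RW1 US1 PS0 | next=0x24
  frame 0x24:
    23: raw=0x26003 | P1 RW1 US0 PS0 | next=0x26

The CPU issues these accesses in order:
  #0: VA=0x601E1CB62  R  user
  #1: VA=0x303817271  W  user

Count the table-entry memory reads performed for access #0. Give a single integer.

Trace:
#0 VA=0x601E1CB62 (r,user):
  L0: frame=0x18 idx=24 entry=0x1B007 [P=1 RW=1 US=1 PS=0]
  L1: frame=0x1B idx=15 entry=0x1F007 [P=1 RW=1 US=1 PS=0]
  L2: frame=0x1F idx=28 entry=0x21007 [P=1 RW=1 US=1 PS=0]
  ⇒ phys 0x21B62  [3 reads]
#1 VA=0x303817271 (w,user):
  L0: frame=0x18 idx=12 entry=0x22007 [P=1 RW=1 US=1 PS=0]
  L1: frame=0x22 idx=28 entry=0x24007 [P=1 RW=1 US=1 PS=0]
  L2: frame=0x24 idx=23 entry=0x26003 [P=1 RW=1 US=0 PS=0]
  ⇒ fault: PROTECTION_VIOLATION  — 3 lookups

Entries read for #0: 3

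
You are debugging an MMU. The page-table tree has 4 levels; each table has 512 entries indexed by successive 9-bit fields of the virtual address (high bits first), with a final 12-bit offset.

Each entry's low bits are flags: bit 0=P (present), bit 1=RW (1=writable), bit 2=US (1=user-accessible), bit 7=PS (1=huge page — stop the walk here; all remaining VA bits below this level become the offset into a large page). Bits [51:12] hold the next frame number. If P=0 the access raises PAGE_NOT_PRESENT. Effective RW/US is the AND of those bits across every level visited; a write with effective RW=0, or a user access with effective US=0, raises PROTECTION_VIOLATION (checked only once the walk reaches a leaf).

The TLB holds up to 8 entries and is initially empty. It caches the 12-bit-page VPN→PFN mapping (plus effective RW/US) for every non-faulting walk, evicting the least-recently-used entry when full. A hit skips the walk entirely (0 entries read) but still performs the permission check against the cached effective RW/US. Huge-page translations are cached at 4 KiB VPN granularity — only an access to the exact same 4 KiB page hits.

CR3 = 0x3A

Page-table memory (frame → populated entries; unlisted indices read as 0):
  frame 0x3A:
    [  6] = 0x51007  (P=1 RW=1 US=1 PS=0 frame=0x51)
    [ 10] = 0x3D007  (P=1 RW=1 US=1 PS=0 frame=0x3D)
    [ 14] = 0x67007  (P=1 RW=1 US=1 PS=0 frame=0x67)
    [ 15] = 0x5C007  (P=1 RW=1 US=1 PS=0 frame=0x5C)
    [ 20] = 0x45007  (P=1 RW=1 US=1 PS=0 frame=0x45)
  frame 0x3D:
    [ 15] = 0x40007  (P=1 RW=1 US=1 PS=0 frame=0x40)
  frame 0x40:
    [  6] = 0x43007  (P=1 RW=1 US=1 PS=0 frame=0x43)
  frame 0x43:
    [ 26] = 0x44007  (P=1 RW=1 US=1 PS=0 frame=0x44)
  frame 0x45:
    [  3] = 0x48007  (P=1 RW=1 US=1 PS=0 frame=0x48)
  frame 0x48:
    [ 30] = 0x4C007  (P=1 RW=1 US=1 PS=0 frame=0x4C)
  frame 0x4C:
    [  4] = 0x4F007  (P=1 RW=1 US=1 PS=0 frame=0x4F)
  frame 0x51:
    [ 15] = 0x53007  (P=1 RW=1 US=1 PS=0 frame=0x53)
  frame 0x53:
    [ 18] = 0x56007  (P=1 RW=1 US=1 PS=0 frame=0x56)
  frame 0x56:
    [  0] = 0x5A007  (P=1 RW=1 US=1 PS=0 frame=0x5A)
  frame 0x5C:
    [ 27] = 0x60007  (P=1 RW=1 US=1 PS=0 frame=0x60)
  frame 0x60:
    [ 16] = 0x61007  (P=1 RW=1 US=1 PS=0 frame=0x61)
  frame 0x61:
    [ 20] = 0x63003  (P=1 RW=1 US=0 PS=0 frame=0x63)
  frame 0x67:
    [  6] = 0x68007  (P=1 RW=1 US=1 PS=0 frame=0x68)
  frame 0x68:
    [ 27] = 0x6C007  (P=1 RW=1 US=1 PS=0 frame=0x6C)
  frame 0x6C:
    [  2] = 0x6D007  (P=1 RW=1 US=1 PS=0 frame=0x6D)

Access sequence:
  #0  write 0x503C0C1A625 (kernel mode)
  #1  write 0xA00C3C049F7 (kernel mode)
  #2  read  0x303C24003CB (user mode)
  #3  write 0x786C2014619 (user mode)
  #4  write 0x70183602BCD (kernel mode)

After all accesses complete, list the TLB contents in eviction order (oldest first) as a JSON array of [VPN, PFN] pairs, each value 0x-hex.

Per-access translation:
#0 VA=0x503C0C1A625 (w,kernel):
  L0 @0x3A[10] → 0x3D007  P=1,RW=1,US=1,PS=0
  L1 @0x3D[15] → 0x40007  P=1,RW=1,US=1,PS=0
  L2 @0x40[6] → 0x43007  P=1,RW=1,US=1,PS=0
  L3 @0x43[26] → 0x44007  P=1,RW=1,US=1,PS=0
  → PA=0x44625  (4 entries read)
#1 VA=0xA00C3C049F7 (w,kernel):
  L0 @0x3A[20] → 0x45007  P=1,RW=1,US=1,PS=0
  L1 @0x45[3] → 0x48007  P=1,RW=1,US=1,PS=0
  L2 @0x48[30] → 0x4C007  P=1,RW=1,US=1,PS=0
  L3 @0x4C[4] → 0x4F007  P=1,RW=1,US=1,PS=0
  → PA=0x4F9F7  (4 entries read)
#2 VA=0x303C24003CB (r,user):
  L0 @0x3A[6] → 0x51007  P=1,RW=1,US=1,PS=0
  L1 @0x51[15] → 0x53007  P=1,RW=1,US=1,PS=0
  L2 @0x53[18] → 0x56007  P=1,RW=1,US=1,PS=0
  L3 @0x56[0] → 0x5A007  P=1,RW=1,US=1,PS=0
  → PA=0x5A3CB  (4 entries read)
#3 VA=0x786C2014619 (w,user):
  L0 @0x3A[15] → 0x5C007  P=1,RW=1,US=1,PS=0
  L1 @0x5C[27] → 0x60007  P=1,RW=1,US=1,PS=0
  L2 @0x60[16] → 0x61007  P=1,RW=1,US=1,PS=0
  L3 @0x61[20] → 0x63003  P=1,RW=1,US=0,PS=0
  ⇒ fault: PROTECTION_VIOLATION  — 4 lookups
#4 VA=0x70183602BCD (w,kernel):
  L0 @0x3A[14] → 0x67007  P=1,RW=1,US=1,PS=0
  L1 @0x67[6] → 0x68007  P=1,RW=1,US=1,PS=0
  L2 @0x68[27] → 0x6C007  P=1,RW=1,US=1,PS=0
  L3 @0x6C[2] → 0x6D007  P=1,RW=1,US=1,PS=0
  → PA=0x6DBCD  (4 entries read)

TLB: [["0x503C0C1A", "0x44"], ["0xA00C3C04", "0x4F"], ["0x303C2400", "0x5A"], ["0x70183602", "0x6D"]]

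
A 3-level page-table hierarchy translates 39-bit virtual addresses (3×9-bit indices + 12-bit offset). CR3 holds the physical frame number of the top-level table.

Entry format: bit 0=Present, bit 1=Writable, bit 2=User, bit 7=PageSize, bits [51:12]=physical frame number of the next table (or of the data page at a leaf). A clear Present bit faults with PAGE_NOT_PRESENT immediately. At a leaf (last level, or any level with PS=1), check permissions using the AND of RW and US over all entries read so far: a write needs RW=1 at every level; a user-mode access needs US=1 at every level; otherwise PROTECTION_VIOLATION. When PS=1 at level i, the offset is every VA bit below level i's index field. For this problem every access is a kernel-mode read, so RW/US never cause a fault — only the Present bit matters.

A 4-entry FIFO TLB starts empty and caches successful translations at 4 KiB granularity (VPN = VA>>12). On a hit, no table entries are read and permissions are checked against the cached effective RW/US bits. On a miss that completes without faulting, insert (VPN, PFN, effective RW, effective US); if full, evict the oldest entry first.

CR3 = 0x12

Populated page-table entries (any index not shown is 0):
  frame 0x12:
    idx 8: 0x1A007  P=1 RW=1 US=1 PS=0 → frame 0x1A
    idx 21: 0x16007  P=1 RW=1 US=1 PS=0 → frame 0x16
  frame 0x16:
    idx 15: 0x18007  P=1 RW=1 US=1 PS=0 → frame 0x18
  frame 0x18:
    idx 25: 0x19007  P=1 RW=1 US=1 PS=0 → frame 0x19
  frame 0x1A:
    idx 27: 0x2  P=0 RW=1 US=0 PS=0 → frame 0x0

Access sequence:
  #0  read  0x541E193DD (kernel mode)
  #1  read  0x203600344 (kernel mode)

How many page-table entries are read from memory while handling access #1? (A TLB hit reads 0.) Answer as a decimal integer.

Per-access translation:
#0 VA=0x541E193DD (r,kernel):
  L0 @0x12[21] → 0x16007  P=1,RW=1,US=1,PS=0
  L1 @0x16[15] → 0x18007  P=1,RW=1,US=1,PS=0
  L2 @0x18[25] → 0x19007  P=1,RW=1,US=1,PS=0
  ⇒ phys 0x193DD  [3 reads]
#1 VA=0x203600344 (r,kernel):
  L0 @0x12[8] → 0x1A007  P=1,RW=1,US=1,PS=0
  L1 @0x1A[27] → 0x2  P=0,RW=1,US=0,PS=0
  ✗ PAGE_NOT_PRESENT  [2 reads]

Entries read for #1: 2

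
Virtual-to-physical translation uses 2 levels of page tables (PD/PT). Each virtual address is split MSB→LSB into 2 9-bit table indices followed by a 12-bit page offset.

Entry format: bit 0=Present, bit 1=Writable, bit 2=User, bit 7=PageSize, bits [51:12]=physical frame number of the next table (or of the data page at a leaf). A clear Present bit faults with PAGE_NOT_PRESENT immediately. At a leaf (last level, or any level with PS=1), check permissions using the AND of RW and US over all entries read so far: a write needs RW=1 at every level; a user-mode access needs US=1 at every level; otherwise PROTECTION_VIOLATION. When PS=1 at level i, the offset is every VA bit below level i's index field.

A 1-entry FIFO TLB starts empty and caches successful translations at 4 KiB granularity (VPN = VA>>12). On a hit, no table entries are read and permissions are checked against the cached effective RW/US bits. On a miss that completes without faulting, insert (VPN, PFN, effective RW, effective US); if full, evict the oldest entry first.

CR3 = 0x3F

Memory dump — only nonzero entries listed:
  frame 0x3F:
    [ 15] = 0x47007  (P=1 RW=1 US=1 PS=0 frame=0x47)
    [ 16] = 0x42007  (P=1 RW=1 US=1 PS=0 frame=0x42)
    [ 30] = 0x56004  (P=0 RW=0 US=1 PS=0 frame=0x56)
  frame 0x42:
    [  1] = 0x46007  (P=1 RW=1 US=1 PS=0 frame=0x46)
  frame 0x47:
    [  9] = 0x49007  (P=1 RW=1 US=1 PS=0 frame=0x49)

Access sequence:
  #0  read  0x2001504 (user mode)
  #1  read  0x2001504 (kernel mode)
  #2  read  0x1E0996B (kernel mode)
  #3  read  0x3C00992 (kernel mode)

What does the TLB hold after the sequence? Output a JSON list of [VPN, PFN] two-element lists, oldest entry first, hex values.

Per-access translation:
#0 VA=0x2001504 (r,user):
  lvl0: tbl 0x3F, slot 16 ⇒ 0x42007 (P1/RW1/US1/PS0)
  lvl1: tbl 0x42, slot 1 ⇒ 0x46007 (P1/RW1/US1/PS0)
  ✓ 0x46504  — 2 lookups
#1 VA=0x2001504 (r,kernel):
  TLB hit vpn=0x2001 → PA=0x46504
#2 VA=0x1E0996B (r,kernel):
  lvl0: tbl 0x3F, slot 15 ⇒ 0x47007 (P1/RW1/US1/PS0)
  lvl1: tbl 0x47, slot 9 ⇒ 0x49007 (P1/RW1/US1/PS0)
  ✓ 0x4996B  — 2 lookups
#3 VA=0x3C00992 (r,kernel):
  lvl0: tbl 0x3F, slot 30 ⇒ 0x56004 (P0/RW0/US1/PS0)
  → PAGE_NOT_PRESENT  (1 entries read)

TLB: [["0x1E09", "0x49"]]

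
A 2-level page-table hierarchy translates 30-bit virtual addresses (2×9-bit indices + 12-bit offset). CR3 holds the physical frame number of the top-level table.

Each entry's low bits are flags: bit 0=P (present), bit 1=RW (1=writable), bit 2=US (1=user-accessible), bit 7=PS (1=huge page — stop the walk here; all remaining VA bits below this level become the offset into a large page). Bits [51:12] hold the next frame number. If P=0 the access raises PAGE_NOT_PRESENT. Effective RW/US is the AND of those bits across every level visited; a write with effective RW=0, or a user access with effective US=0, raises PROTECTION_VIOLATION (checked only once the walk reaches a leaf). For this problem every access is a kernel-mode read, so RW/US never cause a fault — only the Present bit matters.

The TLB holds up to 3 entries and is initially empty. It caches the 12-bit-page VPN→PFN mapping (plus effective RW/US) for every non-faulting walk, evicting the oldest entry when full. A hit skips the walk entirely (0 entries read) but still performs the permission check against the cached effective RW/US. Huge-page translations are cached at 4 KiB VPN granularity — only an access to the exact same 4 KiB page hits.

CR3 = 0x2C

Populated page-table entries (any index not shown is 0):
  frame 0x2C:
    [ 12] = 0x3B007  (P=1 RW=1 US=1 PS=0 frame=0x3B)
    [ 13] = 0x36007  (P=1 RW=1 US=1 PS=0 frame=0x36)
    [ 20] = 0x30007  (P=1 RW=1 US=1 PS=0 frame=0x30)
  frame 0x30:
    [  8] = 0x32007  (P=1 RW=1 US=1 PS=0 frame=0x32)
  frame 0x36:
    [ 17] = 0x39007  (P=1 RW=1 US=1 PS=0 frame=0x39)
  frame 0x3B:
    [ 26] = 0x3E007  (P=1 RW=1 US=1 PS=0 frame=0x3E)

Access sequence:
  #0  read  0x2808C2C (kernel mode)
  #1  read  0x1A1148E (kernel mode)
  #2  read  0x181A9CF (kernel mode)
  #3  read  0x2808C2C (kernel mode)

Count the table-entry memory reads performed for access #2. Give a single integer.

Walk each access:
#0 VA=0x2808C2C (r,kernel):
  [0] read 0x2C idx=20: raw=0x30007 flags P=1 W=1 U=1 S=0
  [1] read 0x30 idx=8: raw=0x32007 flags P=1 W=1 U=1 S=0
  → PA=0x32C2C  (2 entries read)
#1 VA=0x1A1148E (r,kernel):
  [0] read 0x2C idx=13: raw=0x36007 flags P=1 W=1 U=1 S=0
  [1] read 0x36 idx=17: raw=0x39007 flags P=1 W=1 U=1 S=0
  → PA=0x3948E  (2 entries read)
#2 VA=0x181A9CF (r,kernel):
  [0] read 0x2C idx=12: raw=0x3B007 flags P=1 W=1 U=1 S=0
  [1] read 0x3B idx=26: raw=0x3E007 flags P=1 W=1 U=1 S=0
  → PA=0x3E9CF  (2 entries read)
#3 VA=0x2808C2C (r,kernel):
  TLB hit vpn=0x2808 → PA=0x32C2C

Entries read for #2: 2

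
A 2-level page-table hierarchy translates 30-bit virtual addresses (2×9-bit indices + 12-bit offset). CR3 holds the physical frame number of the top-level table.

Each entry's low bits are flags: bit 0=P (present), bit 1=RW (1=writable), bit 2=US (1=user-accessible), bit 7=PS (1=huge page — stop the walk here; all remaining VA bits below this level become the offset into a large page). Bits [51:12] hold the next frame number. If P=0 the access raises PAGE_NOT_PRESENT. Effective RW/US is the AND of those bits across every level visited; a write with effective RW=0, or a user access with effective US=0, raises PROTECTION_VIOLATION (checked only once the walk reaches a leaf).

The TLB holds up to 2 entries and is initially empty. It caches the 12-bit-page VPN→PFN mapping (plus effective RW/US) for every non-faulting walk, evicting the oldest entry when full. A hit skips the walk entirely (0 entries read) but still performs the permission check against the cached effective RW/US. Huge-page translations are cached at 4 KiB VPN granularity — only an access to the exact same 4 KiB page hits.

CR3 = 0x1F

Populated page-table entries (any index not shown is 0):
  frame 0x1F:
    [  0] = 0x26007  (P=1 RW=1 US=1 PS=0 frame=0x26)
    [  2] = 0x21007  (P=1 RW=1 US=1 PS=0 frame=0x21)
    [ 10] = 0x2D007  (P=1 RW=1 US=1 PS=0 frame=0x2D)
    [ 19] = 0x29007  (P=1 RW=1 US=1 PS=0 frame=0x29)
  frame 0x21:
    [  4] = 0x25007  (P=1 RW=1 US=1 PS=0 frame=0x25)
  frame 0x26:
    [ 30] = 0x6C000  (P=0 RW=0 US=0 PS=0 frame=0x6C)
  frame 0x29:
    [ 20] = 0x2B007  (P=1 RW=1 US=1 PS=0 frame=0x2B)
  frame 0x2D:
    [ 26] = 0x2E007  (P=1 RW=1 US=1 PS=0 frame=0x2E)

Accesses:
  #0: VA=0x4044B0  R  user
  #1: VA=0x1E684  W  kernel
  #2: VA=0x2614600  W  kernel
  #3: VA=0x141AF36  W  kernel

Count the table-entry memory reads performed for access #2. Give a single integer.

Per-access translation:
#0 VA=0x4044B0 (r,user):
  lvl0: tbl 0x1F, slot 2 ⇒ 0x21007 (P1/RW1/US1/PS0)
  lvl1: tbl 0x21, slot 4 ⇒ 0x25007 (P1/RW1/US1/PS0)
  ⇒ phys 0x254B0  [2 reads]
#1 VA=0x1E684 (w,kernel):
  lvl0: tbl 0x1F, slot 0 ⇒ 0x26007 (P1/RW1/US1/PS0)
  lvl1: tbl 0x26, slot 30 ⇒ 0x6C000 (P0/RW0/US0/PS0)
  ⇒ fault: PAGE_NOT_PRESENT  — 2 lookups
#2 VA=0x2614600 (w,kernel):
  lvl0: tbl 0x1F, slot 19 ⇒ 0x29007 (P1/RW1/US1/PS0)
  lvl1: tbl 0x29, slot 20 ⇒ 0x2B007 (P1/RW1/US1/PS0)
  ⇒ phys 0x2B600  [2 reads]
#3 VA=0x141AF36 (w,kernel):
  lvl0: tbl 0x1F, slot 10 ⇒ 0x2D007 (P1/RW1/US1/PS0)
  lvl1: tbl 0x2D, slot 26 ⇒ 0x2E007 (P1/RW1/US1/PS0)
  ⇒ phys 0x2EF36  [2 reads]

Entries read for #2: 2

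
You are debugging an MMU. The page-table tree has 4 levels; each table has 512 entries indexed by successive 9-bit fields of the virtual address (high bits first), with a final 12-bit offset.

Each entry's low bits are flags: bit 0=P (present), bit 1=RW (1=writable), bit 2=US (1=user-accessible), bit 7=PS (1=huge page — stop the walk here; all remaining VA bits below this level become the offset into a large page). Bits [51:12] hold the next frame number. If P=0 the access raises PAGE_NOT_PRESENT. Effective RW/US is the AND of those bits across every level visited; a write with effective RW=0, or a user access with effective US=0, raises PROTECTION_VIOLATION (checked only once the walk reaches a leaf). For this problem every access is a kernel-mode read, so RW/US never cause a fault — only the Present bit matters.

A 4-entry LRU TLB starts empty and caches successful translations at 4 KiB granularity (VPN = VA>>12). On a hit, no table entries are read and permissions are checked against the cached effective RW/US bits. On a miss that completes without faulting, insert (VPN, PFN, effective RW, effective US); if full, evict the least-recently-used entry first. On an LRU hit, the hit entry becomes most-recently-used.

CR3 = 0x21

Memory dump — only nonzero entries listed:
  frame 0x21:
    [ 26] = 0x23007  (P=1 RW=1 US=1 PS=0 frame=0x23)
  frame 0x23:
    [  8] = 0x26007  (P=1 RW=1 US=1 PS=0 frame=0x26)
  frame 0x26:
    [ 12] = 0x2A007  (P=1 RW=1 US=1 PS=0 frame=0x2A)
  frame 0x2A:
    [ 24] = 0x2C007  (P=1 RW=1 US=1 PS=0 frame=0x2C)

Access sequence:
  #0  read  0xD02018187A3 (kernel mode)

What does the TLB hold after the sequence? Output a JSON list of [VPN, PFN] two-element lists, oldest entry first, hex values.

Per-access translation:
#0 VA=0xD02018187A3 (r,kernel):
  [0] read 0x21 idx=26: raw=0x23007 flags P=1 W=1 U=1 S=0
  [1] read 0x23 idx=8: raw=0x26007 flags P=1 W=1 U=1 S=0
  [2] read 0x26 idx=12: raw=0x2A007 flags P=1 W=1 U=1 S=0
  [3] read 0x2A idx=24: raw=0x2C007 flags P=1 W=1 U=1 S=0
  ⇒ phys 0x2C7A3  [4 reads]

TLB: [["0xD0201818", "0x2C"]]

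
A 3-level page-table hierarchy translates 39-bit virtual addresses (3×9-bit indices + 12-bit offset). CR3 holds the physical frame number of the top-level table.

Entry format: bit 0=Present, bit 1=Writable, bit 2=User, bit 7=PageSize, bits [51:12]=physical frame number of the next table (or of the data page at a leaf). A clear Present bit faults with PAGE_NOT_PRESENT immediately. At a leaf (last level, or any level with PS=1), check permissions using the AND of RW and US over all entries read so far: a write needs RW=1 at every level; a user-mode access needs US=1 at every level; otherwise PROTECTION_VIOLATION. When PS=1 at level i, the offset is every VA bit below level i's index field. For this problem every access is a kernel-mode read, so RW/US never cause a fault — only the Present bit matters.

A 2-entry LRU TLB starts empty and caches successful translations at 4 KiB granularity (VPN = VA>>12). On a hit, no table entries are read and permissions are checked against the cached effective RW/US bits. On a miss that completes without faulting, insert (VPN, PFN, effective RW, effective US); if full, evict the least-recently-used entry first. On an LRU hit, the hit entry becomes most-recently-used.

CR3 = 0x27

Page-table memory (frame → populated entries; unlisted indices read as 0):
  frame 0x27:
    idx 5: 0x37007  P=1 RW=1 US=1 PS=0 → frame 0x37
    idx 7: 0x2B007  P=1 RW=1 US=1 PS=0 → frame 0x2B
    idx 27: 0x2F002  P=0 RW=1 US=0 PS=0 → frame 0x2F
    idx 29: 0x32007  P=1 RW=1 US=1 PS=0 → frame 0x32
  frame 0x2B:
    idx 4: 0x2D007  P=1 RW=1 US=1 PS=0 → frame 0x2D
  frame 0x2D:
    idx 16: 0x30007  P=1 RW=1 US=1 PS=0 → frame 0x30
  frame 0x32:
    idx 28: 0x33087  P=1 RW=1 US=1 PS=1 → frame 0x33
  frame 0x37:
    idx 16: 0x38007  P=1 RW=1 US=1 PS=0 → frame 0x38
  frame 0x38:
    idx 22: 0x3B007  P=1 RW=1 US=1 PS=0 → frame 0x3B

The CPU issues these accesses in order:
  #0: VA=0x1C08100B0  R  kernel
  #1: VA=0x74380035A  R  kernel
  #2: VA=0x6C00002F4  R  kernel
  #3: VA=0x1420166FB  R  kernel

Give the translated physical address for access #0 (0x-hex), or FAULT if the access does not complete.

Per-access translation:
#0 VA=0x1C08100B0 (r,kernel):
  L0 @0x27[7] → 0x2B007  P=1,RW=1,US=1,PS=0
  L1 @0x2B[4] → 0x2D007  P=1,RW=1,US=1,PS=0
  L2 @0x2D[16] → 0x30007  P=1,RW=1,US=1,PS=0
  → PA=0x300B0  (3 entries read)
#1 VA=0x74380035A (r,kernel):
  L0 @0x27[29] → 0x32007  P=1,RW=1,US=1,PS=0
  L1 @0x32[28] → 0x33087  P=1,RW=1,US=1,PS=1
  → PA=0x3335A (huge @L1)  (2 entries read)
#2 VA=0x6C00002F4 (r,kernel):
  L0 @0x27[27] → 0x2F002  P=0,RW=1,US=0,PS=0
  ✗ PAGE_NOT_PRESENT  [1 reads]
#3 VA=0x1420166FB (r,kernel):
  L0 @0x27[5] → 0x37007  P=1,RW=1,US=1,PS=0
  L1 @0x37[16] → 0x38007  P=1,RW=1,US=1,PS=0
  L2 @0x38[22] → 0x3B007  P=1,RW=1,US=1,PS=0
  → PA=0x3B6FB  (3 entries read)

Access #0 PA: 0x300B0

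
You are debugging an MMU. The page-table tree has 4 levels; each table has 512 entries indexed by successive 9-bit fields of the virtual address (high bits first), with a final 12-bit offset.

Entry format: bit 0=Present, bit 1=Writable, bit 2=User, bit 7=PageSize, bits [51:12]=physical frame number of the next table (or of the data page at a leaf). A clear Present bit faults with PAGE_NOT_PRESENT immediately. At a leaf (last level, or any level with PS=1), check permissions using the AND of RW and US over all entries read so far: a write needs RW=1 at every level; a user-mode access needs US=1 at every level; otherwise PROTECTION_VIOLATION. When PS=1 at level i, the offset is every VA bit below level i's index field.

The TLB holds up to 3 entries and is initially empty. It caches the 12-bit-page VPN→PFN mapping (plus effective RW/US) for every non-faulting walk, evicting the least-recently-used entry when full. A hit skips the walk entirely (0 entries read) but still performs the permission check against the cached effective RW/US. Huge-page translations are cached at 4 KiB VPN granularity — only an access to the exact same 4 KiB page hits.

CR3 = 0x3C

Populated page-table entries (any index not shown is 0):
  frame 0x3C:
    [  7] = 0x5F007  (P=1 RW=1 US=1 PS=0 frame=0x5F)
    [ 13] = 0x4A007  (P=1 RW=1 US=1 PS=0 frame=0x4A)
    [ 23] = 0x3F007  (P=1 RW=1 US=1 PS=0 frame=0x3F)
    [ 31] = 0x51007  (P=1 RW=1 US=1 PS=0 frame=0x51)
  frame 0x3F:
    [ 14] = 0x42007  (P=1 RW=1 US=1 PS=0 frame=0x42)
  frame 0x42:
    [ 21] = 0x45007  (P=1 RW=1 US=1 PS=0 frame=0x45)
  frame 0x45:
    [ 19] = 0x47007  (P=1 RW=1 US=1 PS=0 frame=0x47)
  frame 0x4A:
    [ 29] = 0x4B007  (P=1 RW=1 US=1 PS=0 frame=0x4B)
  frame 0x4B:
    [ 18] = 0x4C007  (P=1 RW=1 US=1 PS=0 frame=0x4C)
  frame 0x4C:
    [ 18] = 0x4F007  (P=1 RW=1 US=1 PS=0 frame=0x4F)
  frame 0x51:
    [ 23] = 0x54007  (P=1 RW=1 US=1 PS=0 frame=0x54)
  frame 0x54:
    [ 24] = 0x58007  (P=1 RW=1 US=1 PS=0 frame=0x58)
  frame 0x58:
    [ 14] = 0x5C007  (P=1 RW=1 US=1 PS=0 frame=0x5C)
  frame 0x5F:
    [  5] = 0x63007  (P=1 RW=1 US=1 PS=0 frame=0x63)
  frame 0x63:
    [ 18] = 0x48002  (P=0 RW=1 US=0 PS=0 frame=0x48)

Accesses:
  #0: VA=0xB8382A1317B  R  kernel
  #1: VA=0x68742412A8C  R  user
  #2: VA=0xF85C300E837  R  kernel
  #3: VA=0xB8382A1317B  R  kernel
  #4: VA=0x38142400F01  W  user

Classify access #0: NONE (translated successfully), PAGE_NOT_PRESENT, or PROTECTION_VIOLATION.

Per-access translation:
#0 VA=0xB8382A1317B (r,kernel):
  lvl0: tbl 0x3C, slot 23 ⇒ 0x3F007 (P1/RW1/US1/PS0)
  lvl1: tbl 0x3F, slot 14 ⇒ 0x42007 (P1/RW1/US1/PS0)
  lvl2: tbl 0x42, slot 21 ⇒ 0x45007 (P1/RW1/US1/PS0)
  lvl3: tbl 0x45, slot 19 ⇒ 0x47007 (P1/RW1/US1/PS0)
  ✓ 0x4717B  — 4 lookups
#1 VA=0x68742412A8C (r,user):
  lvl0: tbl 0x3C, slot 13 ⇒ 0x4A007 (P1/RW1/US1/PS0)
  lvl1: tbl 0x4A, slot 29 ⇒ 0x4B007 (P1/RW1/US1/PS0)
  lvl2: tbl 0x4B, slot 18 ⇒ 0x4C007 (P1/RW1/US1/PS0)
  lvl3: tbl 0x4C, slot 18 ⇒ 0x4F007 (P1/RW1/US1/PS0)
  ✓ 0x4FA8C  — 4 lookups
#2 VA=0xF85C300E837 (r,kernel):
  lvl0: tbl 0x3C, slot 31 ⇒ 0x51007 (P1/RW1/US1/PS0)
  lvl1: tbl 0x51, slot 23 ⇒ 0x54007 (P1/RW1/US1/PS0)
  lvl2: tbl 0x54, slot 24 ⇒ 0x58007 (P1/RW1/US1/PS0)
  lvl3: tbl 0x58, slot 14 ⇒ 0x5C007 (P1/RW1/US1/PS0)
  ✓ 0x5C837  — 4 lookups
#3 VA=0xB8382A1317B (r,kernel):
  TLB hit vpn=0xB8382A13 → PA=0x4717B
#4 VA=0x38142400F01 (w,user):
  lvl0: tbl 0x3C, slot 7 ⇒ 0x5F007 (P1/RW1/US1/PS0)
  lvl1: tbl 0x5F, slot 5 ⇒ 0x63007 (P1/RW1/US1/PS0)
  lvl2: tbl 0x63, slot 18 ⇒ 0x48002 (P0/RW1/US0/PS0)
  → PAGE_NOT_PRESENT  (3 entries read)

Access #0 fault: NONE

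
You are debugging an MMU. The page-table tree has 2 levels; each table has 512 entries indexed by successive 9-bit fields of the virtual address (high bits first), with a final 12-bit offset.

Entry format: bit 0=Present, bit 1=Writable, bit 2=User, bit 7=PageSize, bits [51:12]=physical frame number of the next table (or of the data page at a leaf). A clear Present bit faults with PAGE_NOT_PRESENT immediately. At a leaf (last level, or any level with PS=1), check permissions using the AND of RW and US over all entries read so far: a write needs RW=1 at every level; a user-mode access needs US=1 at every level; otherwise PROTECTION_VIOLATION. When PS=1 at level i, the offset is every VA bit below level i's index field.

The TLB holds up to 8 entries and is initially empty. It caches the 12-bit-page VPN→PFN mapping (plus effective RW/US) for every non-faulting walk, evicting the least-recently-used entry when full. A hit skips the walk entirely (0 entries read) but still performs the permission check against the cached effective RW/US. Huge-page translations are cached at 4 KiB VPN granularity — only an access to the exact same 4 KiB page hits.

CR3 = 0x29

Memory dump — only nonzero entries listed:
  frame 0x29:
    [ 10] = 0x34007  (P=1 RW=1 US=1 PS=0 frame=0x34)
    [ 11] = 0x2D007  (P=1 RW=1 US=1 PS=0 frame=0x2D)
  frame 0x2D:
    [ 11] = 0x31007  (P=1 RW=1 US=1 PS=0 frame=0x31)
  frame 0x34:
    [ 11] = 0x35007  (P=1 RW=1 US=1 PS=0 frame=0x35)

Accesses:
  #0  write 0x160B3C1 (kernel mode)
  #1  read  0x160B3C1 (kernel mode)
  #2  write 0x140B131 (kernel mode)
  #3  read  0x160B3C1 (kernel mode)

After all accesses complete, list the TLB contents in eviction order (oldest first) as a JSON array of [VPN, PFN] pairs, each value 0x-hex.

Walk each access:
#0 VA=0x160B3C1 (w,kernel):
  [0] read 0x29 idx=11: raw=0x2D007 flags P=1 W=1 U=1 S=0
  [1] read 0x2D idx=11: raw=0x31007 flags P=1 W=1 U=1 S=0
  → PA=0x313C1  (2 entries read)
#1 VA=0x160B3C1 (r,kernel):
  TLB hit vpn=0x160B → PA=0x313C1
#2 VA=0x140B131 (w,kernel):
  [0] read 0x29 idx=10: raw=0x34007 flags P=1 W=1 U=1 S=0
  [1] read 0x34 idx=11: raw=0x35007 flags P=1 W=1 U=1 S=0
  → PA=0x35131  (2 entries read)
#3 VA=0x160B3C1 (r,kernel):
  TLB hit vpn=0x160B → PA=0x313C1

TLB: [["0x140B", "0x35"], ["0x160B", "0x31"]]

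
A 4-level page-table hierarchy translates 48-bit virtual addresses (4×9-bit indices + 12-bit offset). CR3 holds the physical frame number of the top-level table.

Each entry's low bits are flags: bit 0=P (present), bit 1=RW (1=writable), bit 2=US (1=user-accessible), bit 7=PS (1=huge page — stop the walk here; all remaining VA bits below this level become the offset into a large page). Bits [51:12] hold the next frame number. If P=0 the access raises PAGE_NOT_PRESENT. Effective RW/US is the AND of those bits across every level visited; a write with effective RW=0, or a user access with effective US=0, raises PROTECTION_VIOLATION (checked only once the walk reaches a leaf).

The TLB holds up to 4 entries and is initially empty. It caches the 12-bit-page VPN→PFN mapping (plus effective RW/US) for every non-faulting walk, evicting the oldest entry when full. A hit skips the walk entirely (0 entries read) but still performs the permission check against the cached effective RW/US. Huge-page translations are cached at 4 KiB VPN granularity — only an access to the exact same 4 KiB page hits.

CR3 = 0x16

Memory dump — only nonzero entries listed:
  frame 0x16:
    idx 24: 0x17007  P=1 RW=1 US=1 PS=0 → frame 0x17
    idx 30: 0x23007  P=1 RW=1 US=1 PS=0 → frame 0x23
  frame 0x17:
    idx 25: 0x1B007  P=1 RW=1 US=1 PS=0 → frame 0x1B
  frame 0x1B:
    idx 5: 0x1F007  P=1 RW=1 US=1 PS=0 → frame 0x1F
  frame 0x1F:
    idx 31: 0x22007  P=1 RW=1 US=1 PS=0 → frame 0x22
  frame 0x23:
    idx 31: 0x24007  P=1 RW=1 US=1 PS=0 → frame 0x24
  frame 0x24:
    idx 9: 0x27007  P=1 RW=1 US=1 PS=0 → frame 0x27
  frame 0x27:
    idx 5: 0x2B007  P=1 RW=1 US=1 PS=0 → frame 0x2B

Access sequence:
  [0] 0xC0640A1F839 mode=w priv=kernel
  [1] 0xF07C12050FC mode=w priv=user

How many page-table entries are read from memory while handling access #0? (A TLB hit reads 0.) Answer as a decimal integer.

Walk each access:
#0 VA=0xC0640A1F839 (w,kernel):
  lvl0: tbl 0x16, slot 24 ⇒ 0x17007 (P1/RW1/US1/PS0)
  lvl1: tbl 0x17, slot 25 ⇒ 0x1B007 (P1/RW1/US1/PS0)
  lvl2: tbl 0x1B, slot 5 ⇒ 0x1F007 (P1/RW1/US1/PS0)
  lvl3: tbl 0x1F, slot 31 ⇒ 0x22007 (P1/RW1/US1/PS0)
  ✓ 0x22839  — 4 lookups
#1 VA=0xF07C12050FC (w,user):
  lvl0: tbl 0x16, slot 30 ⇒ 0x23007 (P1/RW1/US1/PS0)
  lvl1: tbl 0x23, slot 31 ⇒ 0x24007 (P1/RW1/US1/PS0)
  lvl2: tbl 0x24, slot 9 ⇒ 0x27007 (P1/RW1/US1/PS0)
  lvl3: tbl 0x27, slot 5 ⇒ 0x2B007 (P1/RW1/US1/PS0)
  ✓ 0x2B0FC  — 4 lookups

Entries read for #0: 4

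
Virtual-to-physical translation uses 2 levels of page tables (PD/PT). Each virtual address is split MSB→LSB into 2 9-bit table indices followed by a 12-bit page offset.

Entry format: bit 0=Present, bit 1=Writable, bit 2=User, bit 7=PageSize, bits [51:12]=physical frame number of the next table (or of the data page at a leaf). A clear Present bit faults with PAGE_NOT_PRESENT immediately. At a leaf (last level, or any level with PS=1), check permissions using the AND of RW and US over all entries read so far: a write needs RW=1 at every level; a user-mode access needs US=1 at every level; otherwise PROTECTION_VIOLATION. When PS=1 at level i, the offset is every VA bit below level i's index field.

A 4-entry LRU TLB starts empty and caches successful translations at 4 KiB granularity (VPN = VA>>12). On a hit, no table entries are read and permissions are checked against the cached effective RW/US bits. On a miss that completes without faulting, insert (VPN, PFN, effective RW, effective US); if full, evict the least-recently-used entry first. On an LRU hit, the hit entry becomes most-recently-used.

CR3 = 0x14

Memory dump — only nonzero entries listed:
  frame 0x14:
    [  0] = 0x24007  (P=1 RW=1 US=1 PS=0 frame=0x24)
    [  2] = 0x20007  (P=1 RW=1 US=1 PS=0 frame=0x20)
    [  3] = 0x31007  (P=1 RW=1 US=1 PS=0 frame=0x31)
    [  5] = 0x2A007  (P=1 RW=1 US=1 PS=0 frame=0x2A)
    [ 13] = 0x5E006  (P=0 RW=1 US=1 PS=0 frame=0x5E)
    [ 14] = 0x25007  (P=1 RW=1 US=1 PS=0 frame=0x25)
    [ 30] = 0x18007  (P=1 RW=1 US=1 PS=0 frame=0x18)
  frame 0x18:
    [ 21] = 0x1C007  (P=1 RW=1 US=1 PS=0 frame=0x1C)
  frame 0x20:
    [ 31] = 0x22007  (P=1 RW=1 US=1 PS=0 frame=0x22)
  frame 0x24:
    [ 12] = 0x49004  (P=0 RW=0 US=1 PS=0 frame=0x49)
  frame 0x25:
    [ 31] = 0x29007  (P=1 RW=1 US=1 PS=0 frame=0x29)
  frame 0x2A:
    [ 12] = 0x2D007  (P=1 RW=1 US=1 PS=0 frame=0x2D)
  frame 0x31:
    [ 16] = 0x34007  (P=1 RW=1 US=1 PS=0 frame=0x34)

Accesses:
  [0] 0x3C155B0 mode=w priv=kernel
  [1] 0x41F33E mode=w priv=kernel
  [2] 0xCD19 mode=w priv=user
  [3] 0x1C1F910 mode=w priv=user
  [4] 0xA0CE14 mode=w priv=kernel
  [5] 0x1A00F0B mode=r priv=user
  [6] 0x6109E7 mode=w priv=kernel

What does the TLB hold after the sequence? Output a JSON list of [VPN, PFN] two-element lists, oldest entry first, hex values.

Per-access translation:
#0 VA=0x3C155B0 (w,kernel):
  L0 @0x14[30] → 0x18007  P=1,RW=1,US=1,PS=0
  L1 @0x18[21] → 0x1C007  P=1,RW=1,US=1,PS=0
  ⇒ phys 0x1C5B0  [2 reads]
#1 VA=0x41F33E (w,kernel):
  L0 @0x14[2] → 0x20007  P=1,RW=1,US=1,PS=0
  L1 @0x20[31] → 0x22007  P=1,RW=1,US=1,PS=0
  ⇒ phys 0x2233E  [2 reads]
#2 VA=0xCD19 (w,user):
  L0 @0x14[0] → 0x24007  P=1,RW=1,US=1,PS=0
  L1 @0x24[12] → 0x49004  P=0,RW=0,US=1,PS=0
  → PAGE_NOT_PRESENT  (2 entries read)
#3 VA=0x1C1F910 (w,user):
  L0 @0x14[14] → 0x25007  P=1,RW=1,US=1,PS=0
  L1 @0x25[31] → 0x29007  P=1,RW=1,US=1,PS=0
  ⇒ phys 0x29910  [2 reads]
#4 VA=0xA0CE14 (w,kernel):
  L0 @0x14[5] → 0x2A007  P=1,RW=1,US=1,PS=0
  L1 @0x2A[12] → 0x2D007  P=1,RW=1,US=1,PS=0
  ⇒ phys 0x2DE14  [2 reads]
#5 VA=0x1A00F0B (r,user):
  L0 @0x14[13] → 0x5E006  P=0,RW=1,US=1,PS=0
  → PAGE_NOT_PRESENT  (1 entries read)
#6 VA=0x6109E7 (w,kernel):
  L0 @0x14[3] → 0x31007  P=1,RW=1,US=1,PS=0
  L1 @0x31[16] → 0x34007  P=1,RW=1,US=1,PS=0
  ⇒ phys 0x349E7  [2 reads]

TLB: [["0x41F", "0x22"], ["0x1C1F", "0x29"], ["0xA0C", "0x2D"], ["0x610", "0x34"]]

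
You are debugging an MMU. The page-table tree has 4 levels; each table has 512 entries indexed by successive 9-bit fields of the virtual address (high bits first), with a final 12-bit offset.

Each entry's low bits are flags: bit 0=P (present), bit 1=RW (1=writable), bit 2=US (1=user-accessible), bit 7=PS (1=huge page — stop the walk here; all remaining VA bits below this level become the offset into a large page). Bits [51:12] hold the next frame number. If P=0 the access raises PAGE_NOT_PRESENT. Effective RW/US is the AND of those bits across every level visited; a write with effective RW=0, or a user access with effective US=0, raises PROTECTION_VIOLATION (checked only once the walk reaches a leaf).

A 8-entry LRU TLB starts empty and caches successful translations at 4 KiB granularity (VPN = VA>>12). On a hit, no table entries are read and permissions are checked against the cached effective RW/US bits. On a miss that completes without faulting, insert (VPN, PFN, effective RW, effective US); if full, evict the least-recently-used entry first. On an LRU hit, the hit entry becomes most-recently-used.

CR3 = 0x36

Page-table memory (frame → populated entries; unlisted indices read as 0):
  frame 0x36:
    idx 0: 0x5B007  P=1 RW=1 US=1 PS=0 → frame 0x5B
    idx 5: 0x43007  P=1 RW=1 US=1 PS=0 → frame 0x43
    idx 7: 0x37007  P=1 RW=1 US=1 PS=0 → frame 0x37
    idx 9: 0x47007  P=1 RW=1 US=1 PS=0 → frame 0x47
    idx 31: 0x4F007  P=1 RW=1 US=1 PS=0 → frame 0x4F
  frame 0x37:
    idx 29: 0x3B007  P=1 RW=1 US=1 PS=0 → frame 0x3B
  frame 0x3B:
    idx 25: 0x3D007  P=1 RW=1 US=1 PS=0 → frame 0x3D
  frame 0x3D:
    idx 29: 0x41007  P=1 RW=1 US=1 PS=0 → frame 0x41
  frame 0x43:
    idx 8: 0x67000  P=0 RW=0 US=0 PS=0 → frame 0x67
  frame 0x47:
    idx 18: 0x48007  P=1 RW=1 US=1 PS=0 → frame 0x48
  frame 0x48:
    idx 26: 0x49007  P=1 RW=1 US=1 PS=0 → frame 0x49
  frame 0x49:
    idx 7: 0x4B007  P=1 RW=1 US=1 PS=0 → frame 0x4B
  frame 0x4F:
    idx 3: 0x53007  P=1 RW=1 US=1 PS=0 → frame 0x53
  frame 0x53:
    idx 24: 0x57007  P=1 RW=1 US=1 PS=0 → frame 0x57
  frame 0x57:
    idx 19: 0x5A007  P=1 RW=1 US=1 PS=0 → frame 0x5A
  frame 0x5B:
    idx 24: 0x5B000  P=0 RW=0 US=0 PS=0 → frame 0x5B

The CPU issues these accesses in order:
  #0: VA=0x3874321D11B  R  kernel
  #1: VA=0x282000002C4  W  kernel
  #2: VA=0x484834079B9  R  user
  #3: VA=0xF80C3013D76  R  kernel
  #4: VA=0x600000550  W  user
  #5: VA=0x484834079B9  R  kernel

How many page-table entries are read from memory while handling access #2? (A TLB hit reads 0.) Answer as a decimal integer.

Per-access translation:
#0 VA=0x3874321D11B (r,kernel):
  L0: frame=0x36 idx=7 entry=0x37007 [P=1 RW=1 US=1 PS=0]
  L1: frame=0x37 idx=29 entry=0x3B007 [P=1 RW=1 US=1 PS=0]
  L2: frame=0x3B idx=25 entry=0x3D007 [P=1 RW=1 US=1 PS=0]
  L3: frame=0x3D idx=29 entry=0x41007 [P=1 RW=1 US=1 PS=0]
  ✓ 0x4111B  — 4 lookups
#1 VA=0x282000002C4 (w,kernel):
  L0: frame=0x36 idx=5 entry=0x43007 [P=1 RW=1 US=1 PS=0]
  L1: frame=0x43 idx=8 entry=0x67000 [P=0 RW=0 US=0 PS=0]
  ✗ PAGE_NOT_PRESENT  [2 reads]
#2 VA=0x484834079B9 (r,user):
  L0: frame=0x36 idx=9 entry=0x47007 [P=1 RW=1 US=1 PS=0]
  L1: frame=0x47 idx=18 entry=0x48007 [P=1 RW=1 US=1 PS=0]
  L2: frame=0x48 idx=26 entry=0x49007 [P=1 RW=1 US=1 PS=0]
  L3: frame=0x49 idx=7 entry=0x4B007 [P=1 RW=1 US=1 PS=0]
  ✓ 0x4B9B9  — 4 lookups
#3 VA=0xF80C3013D76 (r,kernel):
  L0: frame=0x36 idx=31 entry=0x4F007 [P=1 RW=1 US=1 PS=0]
  L1: frame=0x4F idx=3 entry=0x53007 [P=1 RW=1 US=1 PS=0]
  L2: frame=0x53 idx=24 entry=0x57007 [P=1 RW=1 US=1 PS=0]
  L3: frame=0x57 idx=19 entry=0x5A007 [P=1 RW=1 US=1 PS=0]
  ✓ 0x5AD76  — 4 lookups
#4 VA=0x600000550 (w,user):
  L0: frame=0x36 idx=0 entry=0x5B007 [P=1 RW=1 US=1 PS=0]
  L1: frame=0x5B idx=24 entry=0x5B000 [P=0 RW=0 US=0 PS=0]
  ✗ PAGE_NOT_PRESENT  [2 reads]
#5 VA=0x484834079B9 (r,kernel):
  TLB hit vpn=0x48483407 → PA=0x4B9B9

Entries read for #2: 4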